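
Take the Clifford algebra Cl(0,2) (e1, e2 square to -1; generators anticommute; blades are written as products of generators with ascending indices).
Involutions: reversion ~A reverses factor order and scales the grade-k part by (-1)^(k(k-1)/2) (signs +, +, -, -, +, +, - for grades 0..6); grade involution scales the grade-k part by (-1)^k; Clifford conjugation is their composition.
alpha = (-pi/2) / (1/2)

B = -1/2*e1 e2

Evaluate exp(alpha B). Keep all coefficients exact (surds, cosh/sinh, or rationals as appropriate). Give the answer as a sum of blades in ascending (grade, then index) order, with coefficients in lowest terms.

B^2 = (-1/2)^2*(e1 e2)^2 = 1/4*(-1) = -1/4 (a basis 2-blade squares to minus the product of its generators' squares).
B^2 = -1/4 — circular case — the even/odd split gives cos and sin: l = 1/2, alpha*l = -pi/2, so exp(alpha B) = cos(-pi/2) + (sin(-pi/2)/(1/2))*B = 0 + (-2)*B.
Answer: e1 e2


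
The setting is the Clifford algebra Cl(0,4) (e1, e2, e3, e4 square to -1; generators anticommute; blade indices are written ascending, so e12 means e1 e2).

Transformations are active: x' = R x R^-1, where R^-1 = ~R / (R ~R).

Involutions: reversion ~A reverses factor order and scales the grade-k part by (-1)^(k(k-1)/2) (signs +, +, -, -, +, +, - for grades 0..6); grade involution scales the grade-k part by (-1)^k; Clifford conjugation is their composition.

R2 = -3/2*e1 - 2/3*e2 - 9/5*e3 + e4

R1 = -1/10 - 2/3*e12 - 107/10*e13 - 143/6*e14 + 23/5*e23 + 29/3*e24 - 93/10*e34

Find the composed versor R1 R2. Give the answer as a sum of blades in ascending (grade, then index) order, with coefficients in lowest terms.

Distribute over the terms of R2 (each basis-blade product reordered to ascending indices, repeated generators contracted through their squares):
R1 (-3/2*e1) = 3/20*e1 + e2 + 321/20*e3 + 143/4*e4 - 69/10*e123 - 29/2*e124 + 279/20*e134
R1 (-2/3*e2) = -4/9*e1 + 1/15*e2 - 46/15*e3 - 58/9*e4 - 107/15*e123 - 143/9*e124 + 31/5*e234
R1 (-9/5*e3) = -963/50*e1 + 207/25*e2 + 9/50*e3 + 837/50*e4 + 6/5*e123 - 429/10*e134 + 87/5*e234
R1 (e4) = 143/6*e1 - 29/3*e2 + 93/10*e3 - 1/10*e4 - 2/3*e124 - 107/10*e134 + 23/5*e234
Summing the partial products and collecting blades:
Answer: 3851/900*e1 - 8/25*e2 + 6739/300*e3 + 41351/900*e4 - 77/6*e123 - 559/18*e124 - 793/20*e134 + 141/5*e234


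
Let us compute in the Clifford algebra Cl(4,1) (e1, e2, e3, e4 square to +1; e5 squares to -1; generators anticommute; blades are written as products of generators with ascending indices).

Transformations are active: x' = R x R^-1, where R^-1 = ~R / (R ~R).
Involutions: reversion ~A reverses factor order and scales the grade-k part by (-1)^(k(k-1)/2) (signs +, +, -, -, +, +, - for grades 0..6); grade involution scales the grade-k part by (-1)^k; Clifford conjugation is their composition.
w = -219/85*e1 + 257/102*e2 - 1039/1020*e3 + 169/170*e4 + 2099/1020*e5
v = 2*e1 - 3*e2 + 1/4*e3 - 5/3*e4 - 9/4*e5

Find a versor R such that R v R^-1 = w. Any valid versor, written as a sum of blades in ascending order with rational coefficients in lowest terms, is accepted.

Sketch: the shared square 97/9 makes R = v + w = -49/85*e1 - 49/102*e2 - 196/255*e3 - 343/510*e4 - 49/255*e5 the natural versor; its sandwich fixes that direction, negates (v - w)/2, and sends v to w.
Answer: -49/85*e1 - 49/102*e2 - 196/255*e3 - 343/510*e4 - 49/255*e5


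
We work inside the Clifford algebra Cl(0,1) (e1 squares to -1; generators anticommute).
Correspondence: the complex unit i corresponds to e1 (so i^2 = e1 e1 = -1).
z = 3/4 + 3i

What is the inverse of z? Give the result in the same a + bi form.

In blades: z = 3/4 + 3*e1.
With qbar = 3/4 - 3*e1 (scalar fixed, mapped units negated), z qbar = 153/16 (the sum of squared coefficients), so z^-1 = qbar / (153/16) = 4/51 - 16/51*e1; translating back:
Answer: 4/51 - 16/51*i


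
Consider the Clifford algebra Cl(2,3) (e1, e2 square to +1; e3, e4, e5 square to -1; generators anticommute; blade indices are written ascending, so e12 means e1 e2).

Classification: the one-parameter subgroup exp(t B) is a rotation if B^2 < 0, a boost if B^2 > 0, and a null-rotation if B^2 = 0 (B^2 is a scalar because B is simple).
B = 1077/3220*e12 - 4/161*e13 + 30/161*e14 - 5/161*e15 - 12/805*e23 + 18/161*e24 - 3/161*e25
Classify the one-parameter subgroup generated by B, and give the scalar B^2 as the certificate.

B^2 term by term: the squares give (1077/3220)^2*(e12)^2 + (-4/161)^2*(e13)^2 + (30/161)^2*(e14)^2 + (-5/161)^2*(e15)^2 + (-12/805)^2*(e23)^2 + (18/161)^2*(e24)^2 + (-3/161)^2*(e25)^2 = 1159929/10368400*(-1) + 16/25921*(+1) + 900/25921*(+1) + 25/25921*(+1) + 144/648025*(+1) + 324/25921*(+1) + 9/25921*(+1) = -1/16 (each basis 2-blade squares to minus the product of its generators' squares); cross terms between blades sharing an index anticommute and cancel; the commuting (index-disjoint) pairs give grade-4 terms 2*c*c'*(blade product), which cancel blade by blade — e1234: 144/25921 - 144/25921 = 0; e1235: -24/25921 + 24/25921 = 0; e1245: 180/25921 - 180/25921 = 0 — confirming B is simple. So B^2 = -1/16.
Answer: rotation, certificate B^2 = -1/16. The invariant at work: B^2 = -1/16 is unchanged by conjugation, hence its sign classifies the subgroup whatever basis B is written in.


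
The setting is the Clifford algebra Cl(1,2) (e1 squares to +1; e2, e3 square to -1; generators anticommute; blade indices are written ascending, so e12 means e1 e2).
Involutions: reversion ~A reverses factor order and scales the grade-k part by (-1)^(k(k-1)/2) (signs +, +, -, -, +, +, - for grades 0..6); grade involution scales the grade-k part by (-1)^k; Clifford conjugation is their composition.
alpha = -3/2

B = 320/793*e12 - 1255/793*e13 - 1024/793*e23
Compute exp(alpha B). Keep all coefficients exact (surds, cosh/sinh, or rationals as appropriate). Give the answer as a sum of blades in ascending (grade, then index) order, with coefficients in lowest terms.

B^2 term by term: the squares give (320/793)^2*(e12)^2 + (-1255/793)^2*(e13)^2 + (-1024/793)^2*(e23)^2 = 102400/628849*(+1) + 1575025/628849*(+1) + 1048576/628849*(-1) = 1 (each basis 2-blade squares to minus the product of its generators' squares); cross terms between blades sharing an index anticommute and cancel. So B^2 = 1.
B^2 = 1 — B^2 > 0, so the exponential closes hyperbolically: l = 1, alpha*l = -3/2, so exp(alpha B) = cosh(-3/2) + (sinh(-3/2)/1)*B = cosh(3/2) + (-sinh(3/2))*B.
Answer: cosh(3/2) - 320*sinh(3/2)/793*e12 + 1255*sinh(3/2)/793*e13 + 1024*sinh(3/2)/793*e23


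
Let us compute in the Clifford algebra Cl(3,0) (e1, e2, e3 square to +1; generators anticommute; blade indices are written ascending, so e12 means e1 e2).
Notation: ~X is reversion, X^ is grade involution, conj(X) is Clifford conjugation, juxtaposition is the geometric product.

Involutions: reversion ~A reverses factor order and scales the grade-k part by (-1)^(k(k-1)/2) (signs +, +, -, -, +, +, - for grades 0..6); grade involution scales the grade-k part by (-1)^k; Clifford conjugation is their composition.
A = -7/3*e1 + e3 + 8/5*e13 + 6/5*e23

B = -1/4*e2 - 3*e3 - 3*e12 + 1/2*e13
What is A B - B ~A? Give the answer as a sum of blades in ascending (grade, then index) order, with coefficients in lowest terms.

first term: -19/5 - 53/10*e1 + 17/5*e2 - 13/15*e3 + 71/60*e12 + 53/5*e13 - 91/20*e23 - 13/5*e123
second term: -11/5 - 43/10*e1 - 53/5*e2 + 22/15*e3 + 1/60*e12 - 17/5*e13 - 101/20*e23 - 17/5*e123
Answer: -8/5 - e1 + 14*e2 - 7/3*e3 + 7/6*e12 + 14*e13 + 1/2*e23 + 4/5*e123


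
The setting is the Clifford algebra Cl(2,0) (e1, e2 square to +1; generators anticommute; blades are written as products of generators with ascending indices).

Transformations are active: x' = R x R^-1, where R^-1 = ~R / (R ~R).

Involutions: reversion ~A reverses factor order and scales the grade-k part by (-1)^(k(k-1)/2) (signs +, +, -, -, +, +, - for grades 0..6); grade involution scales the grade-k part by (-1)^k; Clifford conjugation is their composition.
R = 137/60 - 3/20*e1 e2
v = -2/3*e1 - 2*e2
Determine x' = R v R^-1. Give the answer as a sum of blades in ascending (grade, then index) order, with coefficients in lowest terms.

~R = 137/60 + 3/20*e1 e2, and R ~R = 377/72, so R^-1 = ~R / (377/72).
R v = -11/9*e1 - 14/3*e2
Answer: -2258/5655*e1 - 3902/1885*e2


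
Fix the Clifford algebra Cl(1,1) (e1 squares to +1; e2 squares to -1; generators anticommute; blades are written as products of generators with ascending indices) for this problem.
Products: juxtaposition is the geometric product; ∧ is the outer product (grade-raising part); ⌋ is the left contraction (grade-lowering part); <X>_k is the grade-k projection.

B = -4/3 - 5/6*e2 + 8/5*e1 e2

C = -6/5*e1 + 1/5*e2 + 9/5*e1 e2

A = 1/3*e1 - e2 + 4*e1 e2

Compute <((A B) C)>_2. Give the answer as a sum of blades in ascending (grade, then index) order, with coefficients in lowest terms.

step 1: 167/30 + 58/45*e1 + 28/15*e2 - 101/18*e1 e2
step 2: -601/50 - 989/450*e1 - 33/10*e2 + 5633/450*e1 e2
step 3: 5633/450*e1 e2
Answer: 5633/450*e1 e2


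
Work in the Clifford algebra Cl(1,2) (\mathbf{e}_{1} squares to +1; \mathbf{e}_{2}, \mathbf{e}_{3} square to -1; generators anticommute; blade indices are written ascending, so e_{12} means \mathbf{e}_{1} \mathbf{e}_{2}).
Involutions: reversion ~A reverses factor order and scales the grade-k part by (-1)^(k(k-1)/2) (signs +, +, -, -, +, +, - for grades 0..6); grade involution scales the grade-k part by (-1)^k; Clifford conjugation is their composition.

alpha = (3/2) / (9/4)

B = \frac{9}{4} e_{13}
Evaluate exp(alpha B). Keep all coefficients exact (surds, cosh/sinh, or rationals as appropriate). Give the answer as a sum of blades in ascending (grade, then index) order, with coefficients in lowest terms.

B^2 = (\frac{9}{4})^2*(e_{13})^2 = \frac{81}{16}*(+1) = \frac{81}{16} (a basis 2-blade squares to minus the product of its generators' squares).
B^2 = \frac{81}{16} — a positive square means the series sums to a boost: l = \frac{9}{4}, alpha*l = \frac{3}{2}, so exp(alpha B) = cosh(\frac{3}{2}) + (sinh(\frac{3}{2})/(\frac{9}{4}))*B = \cosh{\left(\frac{3}{2} \right)} + (\frac{4 \sinh{\left(\frac{3}{2} \right)}}{9})*B.
Answer: \cosh{\left(\frac{3}{2} \right)} + \sinh{\left(\frac{3}{2} \right)} e_{13}


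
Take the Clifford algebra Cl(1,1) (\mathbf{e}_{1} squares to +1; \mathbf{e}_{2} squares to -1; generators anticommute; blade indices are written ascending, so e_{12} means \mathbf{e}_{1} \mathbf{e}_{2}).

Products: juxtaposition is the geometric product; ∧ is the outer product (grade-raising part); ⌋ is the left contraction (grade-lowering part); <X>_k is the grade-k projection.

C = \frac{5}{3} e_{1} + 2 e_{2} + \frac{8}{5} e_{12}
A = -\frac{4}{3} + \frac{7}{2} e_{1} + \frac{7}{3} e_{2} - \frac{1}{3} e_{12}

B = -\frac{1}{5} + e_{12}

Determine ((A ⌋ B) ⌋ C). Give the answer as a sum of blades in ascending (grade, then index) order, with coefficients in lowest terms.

step 1: -\frac{1}{15} + \frac{7}{3} e_{1} + \frac{7}{2} e_{2} - \frac{4}{3} e_{12}
step 2: -\frac{236}{45} + \frac{247}{45} e_{1} + \frac{18}{5} e_{2} - \frac{8}{75} e_{12}
Answer: -\frac{236}{45} + \frac{247}{45} e_{1} + \frac{18}{5} e_{2} - \frac{8}{75} e_{12}


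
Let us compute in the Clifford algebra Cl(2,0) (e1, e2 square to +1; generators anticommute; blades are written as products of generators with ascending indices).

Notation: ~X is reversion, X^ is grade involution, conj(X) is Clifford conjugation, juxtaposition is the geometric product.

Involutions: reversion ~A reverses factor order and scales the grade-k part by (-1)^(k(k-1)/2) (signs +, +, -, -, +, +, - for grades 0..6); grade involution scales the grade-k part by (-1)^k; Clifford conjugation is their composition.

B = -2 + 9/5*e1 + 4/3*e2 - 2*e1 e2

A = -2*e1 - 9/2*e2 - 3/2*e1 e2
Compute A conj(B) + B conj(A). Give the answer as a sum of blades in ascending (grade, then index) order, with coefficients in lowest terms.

first term: 63/5 + 15*e1 + 23/10*e2 - 73/30*e1 e2
second term: 63/5 - 15*e1 - 23/10*e2 + 73/30*e1 e2
Answer: 126/5


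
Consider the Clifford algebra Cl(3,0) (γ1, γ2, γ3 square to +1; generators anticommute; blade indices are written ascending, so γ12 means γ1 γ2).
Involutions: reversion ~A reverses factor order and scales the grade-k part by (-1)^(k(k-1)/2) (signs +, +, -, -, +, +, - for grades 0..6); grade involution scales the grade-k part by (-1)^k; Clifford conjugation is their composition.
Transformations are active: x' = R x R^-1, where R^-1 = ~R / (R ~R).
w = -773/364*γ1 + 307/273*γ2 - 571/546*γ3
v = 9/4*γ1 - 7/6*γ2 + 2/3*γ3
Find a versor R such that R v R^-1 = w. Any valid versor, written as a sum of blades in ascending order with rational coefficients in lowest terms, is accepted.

Construction: equal norms (both 989/144) license R = v + w = 23/182*γ1 - 23/546*γ2 - 69/182*γ3 — nothing changes along that direction, while (v - w)/2 changes sign, so v maps onto w.
Answer: 23/182*γ1 - 23/546*γ2 - 69/182*γ3


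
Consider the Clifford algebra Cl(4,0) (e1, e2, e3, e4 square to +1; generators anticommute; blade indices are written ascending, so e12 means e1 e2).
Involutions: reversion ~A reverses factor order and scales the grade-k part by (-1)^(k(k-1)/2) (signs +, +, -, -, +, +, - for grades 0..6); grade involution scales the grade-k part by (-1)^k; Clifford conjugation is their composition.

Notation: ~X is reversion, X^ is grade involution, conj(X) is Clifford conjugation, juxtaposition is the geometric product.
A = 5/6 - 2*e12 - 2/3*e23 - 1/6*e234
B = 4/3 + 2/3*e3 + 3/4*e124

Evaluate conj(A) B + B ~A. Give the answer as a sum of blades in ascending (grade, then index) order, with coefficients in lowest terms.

first term: 10/9 + 4/9*e2 + 5/9*e3 - 3/2*e4 + 8/3*e12 + 1/8*e13 + 8/9*e23 + 1/9*e24 + 4/3*e123 + 5/8*e124 - 1/2*e134 - 2/9*e234
second term: 10/9 - 4/9*e2 + 5/9*e3 - 3/2*e4 + 8/3*e12 + 1/8*e13 + 8/9*e23 - 1/9*e24 + 4/3*e123 + 5/8*e124 + 1/2*e134 + 2/9*e234
Answer: 20/9 + 10/9*e3 - 3*e4 + 16/3*e12 + 1/4*e13 + 16/9*e23 + 8/3*e123 + 5/4*e124


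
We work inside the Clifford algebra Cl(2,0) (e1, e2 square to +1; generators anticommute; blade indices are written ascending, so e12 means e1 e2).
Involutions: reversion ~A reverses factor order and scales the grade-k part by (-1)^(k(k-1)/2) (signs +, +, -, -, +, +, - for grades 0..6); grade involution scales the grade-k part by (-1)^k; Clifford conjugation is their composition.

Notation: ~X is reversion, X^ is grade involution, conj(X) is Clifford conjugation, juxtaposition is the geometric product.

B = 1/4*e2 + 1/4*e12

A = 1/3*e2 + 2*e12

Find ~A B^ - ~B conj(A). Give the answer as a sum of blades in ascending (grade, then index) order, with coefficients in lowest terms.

first term: 5/12 + 5/12*e1
second term: -7/12 + 7/12*e1
Answer: 1 - 1/6*e1


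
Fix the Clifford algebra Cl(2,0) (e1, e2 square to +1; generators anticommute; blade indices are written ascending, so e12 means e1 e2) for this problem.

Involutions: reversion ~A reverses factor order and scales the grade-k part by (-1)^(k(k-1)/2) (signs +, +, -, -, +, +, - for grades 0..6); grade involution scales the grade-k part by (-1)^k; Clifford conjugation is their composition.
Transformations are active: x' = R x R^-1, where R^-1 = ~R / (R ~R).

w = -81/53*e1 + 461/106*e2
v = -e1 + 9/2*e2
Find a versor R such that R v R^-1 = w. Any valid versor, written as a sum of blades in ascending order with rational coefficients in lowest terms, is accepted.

Take R = v + w = -134/53*e1 + 469/53*e2. Because q(v) = q(w) = 85/4, conjugation by R sends v exactly to w.
Answer: -134/53*e1 + 469/53*e2


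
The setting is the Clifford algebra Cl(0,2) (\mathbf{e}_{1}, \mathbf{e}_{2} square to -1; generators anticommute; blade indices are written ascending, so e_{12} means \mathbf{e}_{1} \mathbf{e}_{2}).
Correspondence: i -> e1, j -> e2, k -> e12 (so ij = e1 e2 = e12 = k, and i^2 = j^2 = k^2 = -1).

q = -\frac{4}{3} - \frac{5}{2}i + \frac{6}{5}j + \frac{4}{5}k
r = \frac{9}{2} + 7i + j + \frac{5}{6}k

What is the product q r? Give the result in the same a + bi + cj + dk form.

In blades: q = -\frac{4}{3} - \frac{5}{2} e_{1} + \frac{6}{5} e_{2} + \frac{4}{5} e_{12}, r = \frac{9}{2} + 7 e_{1} + e_{2} + \frac{5}{6} e_{12}.
Distribute q over r term by term (generator squares from the signature, products reordered to ascending indices): (-\frac{4}{3})*r = -6 - \frac{28}{3} e_{1} - \frac{4}{3} e_{2} - \frac{10}{9} e_{12}; (-\frac{5}{2} e_{1})*r = \frac{35}{2} - \frac{45}{4} e_{1} + \frac{25}{12} e_{2} - \frac{5}{2} e_{12}; (\frac{6}{5} e_{2})*r = -\frac{6}{5} + e_{1} + \frac{27}{5} e_{2} - \frac{42}{5} e_{12}; (\frac{4}{5} e_{12})*r = -\frac{2}{3} - \frac{4}{5} e_{1} + \frac{28}{5} e_{2} + \frac{18}{5} e_{12}.
Sum: \frac{289}{30} - \frac{1223}{60} e_{1} + \frac{47}{4} e_{2} - \frac{757}{90} e_{12}; translating back through the correspondence:
Answer: \frac{289}{30} - \frac{1223}{60}i + \frac{47}{4}j - \frac{757}{90}k


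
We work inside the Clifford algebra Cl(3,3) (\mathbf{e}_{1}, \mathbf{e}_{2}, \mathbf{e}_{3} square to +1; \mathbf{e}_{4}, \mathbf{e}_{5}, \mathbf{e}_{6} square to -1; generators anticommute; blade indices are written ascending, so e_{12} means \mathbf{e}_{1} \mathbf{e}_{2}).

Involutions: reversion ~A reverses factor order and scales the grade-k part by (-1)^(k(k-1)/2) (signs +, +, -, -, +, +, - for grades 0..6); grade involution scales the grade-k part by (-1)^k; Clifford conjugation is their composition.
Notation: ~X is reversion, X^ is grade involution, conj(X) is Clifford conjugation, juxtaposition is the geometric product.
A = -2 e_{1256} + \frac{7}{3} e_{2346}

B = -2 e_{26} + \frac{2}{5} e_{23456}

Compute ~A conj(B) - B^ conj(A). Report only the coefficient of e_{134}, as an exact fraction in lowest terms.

first term: \frac{14}{15} e_{5} + 4 e_{15} + \frac{14}{3} e_{34} - \frac{4}{5} e_{134}
second term: \frac{14}{15} e_{5} - 4 e_{15} - \frac{14}{3} e_{34} + \frac{4}{5} e_{134}
Answer: -\frac{8}{5}


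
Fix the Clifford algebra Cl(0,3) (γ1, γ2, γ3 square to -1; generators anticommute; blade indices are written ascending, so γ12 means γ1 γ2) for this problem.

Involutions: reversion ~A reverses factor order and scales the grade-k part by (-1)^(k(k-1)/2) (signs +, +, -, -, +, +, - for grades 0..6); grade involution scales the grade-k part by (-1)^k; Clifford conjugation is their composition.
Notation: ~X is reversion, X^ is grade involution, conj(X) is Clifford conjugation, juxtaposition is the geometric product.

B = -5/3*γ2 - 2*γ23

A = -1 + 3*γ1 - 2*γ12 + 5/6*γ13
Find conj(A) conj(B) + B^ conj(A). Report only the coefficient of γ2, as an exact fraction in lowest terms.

first term: -10/3*γ1 - 5/3*γ2 - 20/3*γ12 - 4*γ13 - 2*γ23 - 83/18*γ123
second term: 10/3*γ1 - 5/3*γ2 + 10/3*γ12 - 4*γ13 + 2*γ23 + 133/18*γ123
Answer: -10/3


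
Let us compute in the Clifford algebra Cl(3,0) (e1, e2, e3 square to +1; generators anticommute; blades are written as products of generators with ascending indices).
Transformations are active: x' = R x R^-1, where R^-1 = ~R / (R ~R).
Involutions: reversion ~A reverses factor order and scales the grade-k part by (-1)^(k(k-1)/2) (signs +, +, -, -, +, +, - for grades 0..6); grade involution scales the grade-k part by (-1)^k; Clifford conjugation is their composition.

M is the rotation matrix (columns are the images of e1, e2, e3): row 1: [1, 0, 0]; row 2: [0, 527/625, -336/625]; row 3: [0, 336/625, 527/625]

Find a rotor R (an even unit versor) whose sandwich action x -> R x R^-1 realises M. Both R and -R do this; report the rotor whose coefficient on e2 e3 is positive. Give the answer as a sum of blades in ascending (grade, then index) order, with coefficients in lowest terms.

Method: write R = a + b12*e1 e2 + b13*e1 e3 + b23*e2 e3 with a^2 + b12^2 + b13^2 + b23^2 = 1 (so R^-1 = ~R). Expanding the columns R e_j ~R gives tr M = 4a^2 - 1 and, from the antisymmetric part, M21 - M12 = -4a*b12, M13 - M31 = 4a*b13, M32 - M23 = -4a*b23.
Here tr M = 1679/625, so a^2 = (1 + tr M)/4 = 576/625 and a = ±24/25. Taking a = 24/25: M21 - M12 = 0, M13 - M31 = 0, M32 - M23 = 672/625, giving b12 = 0, b13 = 0, b23 = -7/25, i.e. R = 24/25 - 7/25*e2 e3.
Its e2 e3 coefficient is negative, so report the other preimage -R.
Answer: -24/25 + 7/25*e2 e3. Why the constraint matters: R and -R act identically through the sandwich — M has trace 1679/625 either way — so only the sign condition on e2 e3 picks one of the two preimages.


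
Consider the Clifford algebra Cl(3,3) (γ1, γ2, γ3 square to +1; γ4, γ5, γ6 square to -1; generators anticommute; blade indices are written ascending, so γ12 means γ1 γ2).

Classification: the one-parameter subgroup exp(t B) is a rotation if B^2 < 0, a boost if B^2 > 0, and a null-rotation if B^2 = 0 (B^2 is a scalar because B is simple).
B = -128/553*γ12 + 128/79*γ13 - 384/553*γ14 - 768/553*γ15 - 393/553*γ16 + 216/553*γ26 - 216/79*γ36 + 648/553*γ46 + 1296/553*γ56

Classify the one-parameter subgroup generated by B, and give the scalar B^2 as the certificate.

B^2 term by term: the squares give (-128/553)^2*(γ12)^2 + (128/79)^2*(γ13)^2 + (-384/553)^2*(γ14)^2 + (-768/553)^2*(γ15)^2 + (-393/553)^2*(γ16)^2 + (216/553)^2*(γ26)^2 + (-216/79)^2*(γ36)^2 + (648/553)^2*(γ46)^2 + (1296/553)^2*(γ56)^2 = 16384/305809*(-1) + 16384/6241*(-1) + 147456/305809*(+1) + 589824/305809*(+1) + 154449/305809*(+1) + 46656/305809*(+1) + 46656/6241*(+1) + 419904/305809*(-1) + 1679616/305809*(-1) = 1 (each basis 2-blade squares to minus the product of its generators' squares); cross terms between blades sharing an index anticommute and cancel; the commuting (index-disjoint) pairs give grade-4 terms 2*c*c'*(blade product), which cancel blade by blade — γ1236: 55296/43687 - 55296/43687 = 0; γ1246: -165888/305809 + 165888/305809 = 0; γ1256: -331776/305809 + 331776/305809 = 0; γ1346: 165888/43687 - 165888/43687 = 0; γ1356: 331776/43687 - 331776/43687 = 0; γ1456: -995328/305809 + 995328/305809 = 0 — confirming B is simple. So B^2 = 1.
Answer: boost, certificate B^2 = 1. Certificate logic: 1 is a conjugation-invariant scalar, so its sign fixes rotation versus boost versus null-rotation outright.


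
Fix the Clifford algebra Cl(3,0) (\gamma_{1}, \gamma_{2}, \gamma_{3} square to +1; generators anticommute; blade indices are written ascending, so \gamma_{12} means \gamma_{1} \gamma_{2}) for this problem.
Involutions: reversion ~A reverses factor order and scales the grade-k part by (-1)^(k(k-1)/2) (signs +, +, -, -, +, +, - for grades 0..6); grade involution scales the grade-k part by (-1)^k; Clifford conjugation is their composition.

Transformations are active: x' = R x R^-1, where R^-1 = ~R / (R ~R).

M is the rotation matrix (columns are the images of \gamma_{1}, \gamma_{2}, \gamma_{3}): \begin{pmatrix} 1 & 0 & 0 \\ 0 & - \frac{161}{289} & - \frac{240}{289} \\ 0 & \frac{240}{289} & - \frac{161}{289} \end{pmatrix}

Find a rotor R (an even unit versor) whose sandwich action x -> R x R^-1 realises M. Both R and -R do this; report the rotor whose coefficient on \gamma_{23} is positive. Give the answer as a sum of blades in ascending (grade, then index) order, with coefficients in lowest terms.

Method: write R = a + b12*\gamma_{12} + b13*\gamma_{13} + b23*\gamma_{23} with a^2 + b12^2 + b13^2 + b23^2 = 1 (so R^-1 = ~R). Expanding the columns R e_j ~R gives tr M = 4a^2 - 1 and, from the antisymmetric part, M21 - M12 = -4a*b12, M13 - M31 = 4a*b13, M32 - M23 = -4a*b23.
Here tr M = -\frac{33}{289}, so a^2 = (1 + tr M)/4 = \frac{64}{289} and a = ±\frac{8}{17}. Taking a = \frac{8}{17}: M21 - M12 = 0, M13 - M31 = 0, M32 - M23 = \frac{480}{289}, giving b12 = 0, b13 = 0, b23 = -\frac{15}{17}, i.e. R = \frac{8}{17} - \frac{15}{17} \gamma_{23}.
Its \gamma_{23} coefficient is negative, so report the other preimage -R.
Answer: -\frac{8}{17} + \frac{15}{17} \gamma_{23}. Uniqueness: Spin(3) -> SO(3) maps R and -R to the same rotation of trace -\frac{33}{289}; fixing the sign of the \gamma_{23} coefficient removes the ambiguity.


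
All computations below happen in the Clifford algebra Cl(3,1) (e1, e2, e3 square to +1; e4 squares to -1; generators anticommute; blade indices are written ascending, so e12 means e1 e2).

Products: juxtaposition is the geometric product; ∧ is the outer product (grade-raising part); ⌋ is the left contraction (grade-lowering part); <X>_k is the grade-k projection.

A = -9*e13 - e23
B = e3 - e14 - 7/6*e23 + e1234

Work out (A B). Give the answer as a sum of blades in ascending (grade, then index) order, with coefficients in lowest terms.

step 1: -7/6 - 9*e1 - e2 - 21/2*e12 + e14 - 9*e24 - 9*e34 + e1234
Answer: -7/6 - 9*e1 - e2 - 21/2*e12 + e14 - 9*e24 - 9*e34 + e1234


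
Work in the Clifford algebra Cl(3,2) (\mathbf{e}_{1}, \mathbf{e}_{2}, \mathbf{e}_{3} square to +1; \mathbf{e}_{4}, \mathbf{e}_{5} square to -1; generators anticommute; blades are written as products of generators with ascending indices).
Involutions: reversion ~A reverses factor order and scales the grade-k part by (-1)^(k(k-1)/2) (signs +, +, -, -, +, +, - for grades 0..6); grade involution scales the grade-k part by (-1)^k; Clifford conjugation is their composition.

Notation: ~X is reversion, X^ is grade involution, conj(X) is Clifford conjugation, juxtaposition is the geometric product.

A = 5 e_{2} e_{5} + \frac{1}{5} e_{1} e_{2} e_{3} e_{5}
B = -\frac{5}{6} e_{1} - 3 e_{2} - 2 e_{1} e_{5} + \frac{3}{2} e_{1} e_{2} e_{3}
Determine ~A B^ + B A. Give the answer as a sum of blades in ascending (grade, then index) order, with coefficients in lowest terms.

first term: \frac{147}{10} e_{5} - 10 e_{1} e_{2} - \frac{2}{5} e_{2} e_{3} - \frac{25}{6} e_{1} e_{2} e_{5} + \frac{81}{10} e_{1} e_{3} e_{5} - \frac{1}{6} e_{2} e_{3} e_{5}
second term: -\frac{153}{10} e_{5} - 10 e_{1} e_{2} - \frac{2}{5} e_{2} e_{3} - \frac{25}{6} e_{1} e_{2} e_{5} - \frac{69}{10} e_{1} e_{3} e_{5} - \frac{1}{6} e_{2} e_{3} e_{5}
Answer: -\frac{3}{5} e_{5} - 20 e_{1} e_{2} - \frac{4}{5} e_{2} e_{3} - \frac{25}{3} e_{1} e_{2} e_{5} + \frac{6}{5} e_{1} e_{3} e_{5} - \frac{1}{3} e_{2} e_{3} e_{5}


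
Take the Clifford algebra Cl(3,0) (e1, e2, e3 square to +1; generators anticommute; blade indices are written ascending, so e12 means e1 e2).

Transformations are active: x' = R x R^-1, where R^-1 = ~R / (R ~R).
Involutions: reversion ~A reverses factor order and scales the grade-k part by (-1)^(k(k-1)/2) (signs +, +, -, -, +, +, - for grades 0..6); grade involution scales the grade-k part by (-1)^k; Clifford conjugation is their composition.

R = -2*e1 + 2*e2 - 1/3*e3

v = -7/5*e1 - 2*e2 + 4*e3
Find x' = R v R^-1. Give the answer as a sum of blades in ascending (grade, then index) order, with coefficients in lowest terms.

~R = -2*e1 + 2*e2 - 1/3*e3, and R ~R = 73/9, so R^-1 = ~R / (73/9).
R v = -38/15 + 34/5*e12 - 127/15*e13 + 22/3*e23
Answer: 967/365*e1 + 274/365*e2 - 1384/365*e3


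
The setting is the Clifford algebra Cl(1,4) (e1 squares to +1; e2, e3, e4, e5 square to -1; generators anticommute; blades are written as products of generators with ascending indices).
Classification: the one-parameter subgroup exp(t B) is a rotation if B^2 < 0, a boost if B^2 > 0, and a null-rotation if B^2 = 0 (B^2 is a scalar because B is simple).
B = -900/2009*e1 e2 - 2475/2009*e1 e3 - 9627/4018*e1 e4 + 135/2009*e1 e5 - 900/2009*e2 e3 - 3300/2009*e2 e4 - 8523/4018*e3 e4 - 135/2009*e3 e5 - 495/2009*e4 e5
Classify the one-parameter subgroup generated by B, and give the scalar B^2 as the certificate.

B^2 term by term: the squares give (-900/2009)^2*(e1 e2)^2 + (-2475/2009)^2*(e1 e3)^2 + (-9627/4018)^2*(e1 e4)^2 + (135/2009)^2*(e1 e5)^2 + (-900/2009)^2*(e2 e3)^2 + (-3300/2009)^2*(e2 e4)^2 + (-8523/4018)^2*(e3 e4)^2 + (-135/2009)^2*(e3 e5)^2 + (-495/2009)^2*(e4 e5)^2 = 810000/4036081*(+1) + 6125625/4036081*(+1) + 92679129/16144324*(+1) + 18225/4036081*(+1) + 810000/4036081*(-1) + 10890000/4036081*(-1) + 72641529/16144324*(-1) + 18225/4036081*(-1) + 245025/4036081*(-1) = 0 (each basis 2-blade squares to minus the product of its generators' squares); cross terms between blades sharing an index anticommute and cancel; the commuting (index-disjoint) pairs give grade-4 terms 2*c*c'*(blade product), which cancel blade by blade — e1 e2 e3 e4: 7670700/4036081 - 16335000/4036081 + 8664300/4036081 = 0; e1 e2 e3 e5: 243000/4036081 - 243000/4036081 = 0; e1 e2 e4 e5: 891000/4036081 - 891000/4036081 = 0; e1 e3 e4 e5: 2450250/4036081 - 1299645/4036081 - 1150605/4036081 = 0; e2 e3 e4 e5: 891000/4036081 - 891000/4036081 = 0 — confirming B is simple. So B^2 = 0.
Answer: null-rotation, certificate B^2 = 0. The invariant at work: B^2 = 0 is unchanged by conjugation, hence its sign classifies the subgroup whatever basis B is written in.


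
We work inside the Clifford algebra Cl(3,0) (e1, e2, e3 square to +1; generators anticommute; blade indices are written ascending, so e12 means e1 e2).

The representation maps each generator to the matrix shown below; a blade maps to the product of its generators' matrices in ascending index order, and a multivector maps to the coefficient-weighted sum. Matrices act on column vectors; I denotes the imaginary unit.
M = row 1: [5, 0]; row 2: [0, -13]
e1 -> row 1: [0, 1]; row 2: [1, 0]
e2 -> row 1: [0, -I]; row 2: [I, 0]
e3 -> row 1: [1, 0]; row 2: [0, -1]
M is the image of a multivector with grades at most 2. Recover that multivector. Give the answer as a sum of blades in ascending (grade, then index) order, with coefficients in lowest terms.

Method: 1, rho(e1), rho(e2), rho(e3) form a trace-orthogonal basis of the 2x2 complex matrices (tr(X Y) = 2 if X = Y, else 0), so M = m0*1 + m1*rho(e1) + m2*rho(e2) + m3*rho(e3) with m0 = tr(M)/2 = -4, m1 = tr(M rho(e1))/2 = 0, m2 = tr(M rho(e2))/2 = 0, m3 = tr(M rho(e3))/2 = 9.
Multiplying table entries, the bivector images are rho(e12) = I*rho(e3), rho(e13) = -I*rho(e2), rho(e23) = I*rho(e1); with real blade coefficients the real parts of m0..m3 are the coefficients of 1, e1, e2, e3 and the imaginary parts give the bivectors (e23: Im m1, e13: -Im m2, e12: Im m3).
Answer: -4 + 9*e3


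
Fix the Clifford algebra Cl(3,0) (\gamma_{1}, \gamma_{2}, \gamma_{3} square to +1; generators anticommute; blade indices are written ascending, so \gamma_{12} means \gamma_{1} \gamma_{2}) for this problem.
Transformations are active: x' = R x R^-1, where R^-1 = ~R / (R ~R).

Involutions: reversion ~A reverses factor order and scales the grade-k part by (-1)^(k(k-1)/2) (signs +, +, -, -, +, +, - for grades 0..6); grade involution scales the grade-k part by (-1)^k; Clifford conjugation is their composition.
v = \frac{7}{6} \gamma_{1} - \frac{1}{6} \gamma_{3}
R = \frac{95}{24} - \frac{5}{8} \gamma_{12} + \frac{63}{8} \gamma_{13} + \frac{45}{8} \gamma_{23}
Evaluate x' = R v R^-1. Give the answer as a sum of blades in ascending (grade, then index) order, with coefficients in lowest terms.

~R = \frac{95}{24} + \frac{5}{8} \gamma_{12} - \frac{63}{8} \gamma_{13} - \frac{45}{8} \gamma_{23}, and R ~R = \frac{15799}{144}, so R^-1 = ~R / (\frac{15799}{144}).
R v = \frac{119}{36} \gamma_{1} - \frac{5}{24} \gamma_{2} - \frac{709}{72} \gamma_{3} + \frac{20}{3} \gamma_{123}
Answer: -\frac{23183}{94794} \gamma_{1} - \frac{30715}{31598} \gamma_{2} - \frac{794}{1281} \gamma_{3}


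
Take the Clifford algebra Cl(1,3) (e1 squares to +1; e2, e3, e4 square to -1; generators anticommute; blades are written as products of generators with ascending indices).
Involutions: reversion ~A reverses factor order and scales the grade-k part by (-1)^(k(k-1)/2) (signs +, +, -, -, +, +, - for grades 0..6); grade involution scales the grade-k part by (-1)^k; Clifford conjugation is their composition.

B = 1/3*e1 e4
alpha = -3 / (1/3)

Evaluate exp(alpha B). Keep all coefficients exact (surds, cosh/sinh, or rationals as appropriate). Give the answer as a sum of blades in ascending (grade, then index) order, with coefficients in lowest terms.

B^2 = (1/3)^2*(e1 e4)^2 = 1/9*(+1) = 1/9 (a basis 2-blade squares to minus the product of its generators' squares).
B^2 = 1/9 — a positive square means the series sums to a boost: l = 1/3, alpha*l = -3, so exp(alpha B) = cosh(-3) + (sinh(-3)/(1/3))*B = cosh(3) + (-3*sinh(3))*B.
Answer: cosh(3) - sinh(3)*e1 e4


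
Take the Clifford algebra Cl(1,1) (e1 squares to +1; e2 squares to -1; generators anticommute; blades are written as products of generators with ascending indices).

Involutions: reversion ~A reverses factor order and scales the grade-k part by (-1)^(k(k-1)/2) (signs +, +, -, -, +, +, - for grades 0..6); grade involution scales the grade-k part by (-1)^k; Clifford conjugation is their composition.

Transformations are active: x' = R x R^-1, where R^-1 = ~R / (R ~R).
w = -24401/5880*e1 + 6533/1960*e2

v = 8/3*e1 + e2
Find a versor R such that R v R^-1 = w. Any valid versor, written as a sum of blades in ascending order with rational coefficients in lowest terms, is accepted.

R = v + w = -2907/1960*e1 + 8493/1960*e2 works: the equal norms (55/9) guarantee its sandwich swaps v into w.
Answer: -2907/1960*e1 + 8493/1960*e2


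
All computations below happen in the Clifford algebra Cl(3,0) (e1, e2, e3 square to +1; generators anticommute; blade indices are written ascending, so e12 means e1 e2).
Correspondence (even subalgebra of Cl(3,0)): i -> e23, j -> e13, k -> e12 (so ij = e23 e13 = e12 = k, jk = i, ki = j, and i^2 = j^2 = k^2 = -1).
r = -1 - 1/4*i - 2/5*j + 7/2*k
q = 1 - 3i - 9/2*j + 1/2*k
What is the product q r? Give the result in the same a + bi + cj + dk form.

In blades: q = 1 + 1/2*e12 - 9/2*e13 - 3*e23, r = -1 + 7/2*e12 - 2/5*e13 - 1/4*e23.
Distribute q over r term by term (generator squares from the signature, products reordered to ascending indices): (1)*r = -1 + 7/2*e12 - 2/5*e13 - 1/4*e23; (1/2*e12)*r = -7/4 - 1/2*e12 - 1/8*e13 + 1/5*e23; (-9/2*e13)*r = -9/5 - 9/8*e12 + 9/2*e13 - 63/4*e23; (-3*e23)*r = -3/4 + 6/5*e12 + 21/2*e13 + 3*e23.
Sum: -53/10 + 123/40*e12 + 579/40*e13 - 64/5*e23; translating back through the correspondence:
Answer: -53/10 - 64/5*i + 579/40*j + 123/40*k


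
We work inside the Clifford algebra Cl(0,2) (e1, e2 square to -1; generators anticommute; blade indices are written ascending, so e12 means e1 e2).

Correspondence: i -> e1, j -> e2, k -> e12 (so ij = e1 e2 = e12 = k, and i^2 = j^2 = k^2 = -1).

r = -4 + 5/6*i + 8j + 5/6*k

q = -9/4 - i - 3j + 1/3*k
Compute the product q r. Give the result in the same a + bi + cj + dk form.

In blades: q = -9/4 - e1 - 3*e2 + 1/3*e12, r = -4 + 5/6*e1 + 8*e2 + 5/6*e12.
Distribute q over r term by term (generator squares from the signature, products reordered to ascending indices): (-9/4)*r = 9 - 15/8*e1 - 18*e2 - 15/8*e12; (-e1)*r = 5/6 + 4*e1 + 5/6*e2 - 8*e12; (-3*e2)*r = 24 - 5/2*e1 + 12*e2 + 5/2*e12; (1/3*e12)*r = -5/18 - 8/3*e1 + 5/18*e2 - 4/3*e12.
Sum: 302/9 - 73/24*e1 - 44/9*e2 - 209/24*e12; translating back through the correspondence:
Answer: 302/9 - 73/24*i - 44/9*j - 209/24*k


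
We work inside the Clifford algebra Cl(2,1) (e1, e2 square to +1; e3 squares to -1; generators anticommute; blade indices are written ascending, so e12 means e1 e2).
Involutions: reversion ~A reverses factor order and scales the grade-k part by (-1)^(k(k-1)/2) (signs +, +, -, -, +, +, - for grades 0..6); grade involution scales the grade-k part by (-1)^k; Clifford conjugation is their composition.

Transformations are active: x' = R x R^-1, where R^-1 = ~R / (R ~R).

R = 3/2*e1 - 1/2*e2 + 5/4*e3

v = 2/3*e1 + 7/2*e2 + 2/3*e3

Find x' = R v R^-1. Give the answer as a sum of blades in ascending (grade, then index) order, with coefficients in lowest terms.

~R = 3/2*e1 - 1/2*e2 + 5/4*e3, and R ~R = 15/16, so R^-1 = ~R / (15/16).
R v = -19/12 + 67/12*e12 + 1/6*e13 - 113/24*e23
Answer: -86/15*e1 - 163/90*e2 - 44/9*e3


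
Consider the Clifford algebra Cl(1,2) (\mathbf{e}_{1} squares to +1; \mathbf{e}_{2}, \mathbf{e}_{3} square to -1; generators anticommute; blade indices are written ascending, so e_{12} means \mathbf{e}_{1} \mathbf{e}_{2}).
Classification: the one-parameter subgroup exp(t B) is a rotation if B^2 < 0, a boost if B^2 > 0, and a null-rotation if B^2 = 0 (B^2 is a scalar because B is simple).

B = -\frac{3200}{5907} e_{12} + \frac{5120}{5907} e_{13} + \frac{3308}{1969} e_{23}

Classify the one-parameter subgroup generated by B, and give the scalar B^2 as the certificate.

B^2 term by term: the squares give (-\frac{3200}{5907})^2*(e_{12})^2 + (\frac{5120}{5907})^2*(e_{13})^2 + (\frac{3308}{1969})^2*(e_{23})^2 = \frac{10240000}{34892649}*(+1) + \frac{26214400}{34892649}*(+1) + \frac{10942864}{3876961}*(-1) = -\frac{16}{9} (each basis 2-blade squares to minus the product of its generators' squares); cross terms between blades sharing an index anticommute and cancel. So B^2 = -\frac{16}{9}.
Answer: rotation, certificate B^2 = -\frac{16}{9}. Note: conjugating B changes its blade decomposition but never the scalar B^2 = -\frac{16}{9}, whose sign settles the classification.


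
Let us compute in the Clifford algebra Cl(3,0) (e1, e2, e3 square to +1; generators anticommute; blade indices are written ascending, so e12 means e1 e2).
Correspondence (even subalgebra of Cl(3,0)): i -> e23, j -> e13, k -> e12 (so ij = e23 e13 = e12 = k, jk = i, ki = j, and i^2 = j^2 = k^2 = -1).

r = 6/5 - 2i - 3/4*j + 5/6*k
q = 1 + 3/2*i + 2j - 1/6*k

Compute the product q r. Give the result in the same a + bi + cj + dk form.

In blades: q = 1 - 1/6*e12 + 2*e13 + 3/2*e23, r = 6/5 + 5/6*e12 - 3/4*e13 - 2*e23.
Distribute q over r term by term (generator squares from the signature, products reordered to ascending indices): (1)*r = 6/5 + 5/6*e12 - 3/4*e13 - 2*e23; (-1/6*e12)*r = 5/36 - 1/5*e12 + 1/3*e13 - 1/8*e23; (2*e13)*r = 3/2 + 4*e12 + 12/5*e13 + 5/3*e23; (3/2*e23)*r = 3 - 9/8*e12 - 5/4*e13 + 9/5*e23.
Sum: 1051/180 + 421/120*e12 + 11/15*e13 + 161/120*e23; translating back through the correspondence:
Answer: 1051/180 + 161/120*i + 11/15*j + 421/120*k


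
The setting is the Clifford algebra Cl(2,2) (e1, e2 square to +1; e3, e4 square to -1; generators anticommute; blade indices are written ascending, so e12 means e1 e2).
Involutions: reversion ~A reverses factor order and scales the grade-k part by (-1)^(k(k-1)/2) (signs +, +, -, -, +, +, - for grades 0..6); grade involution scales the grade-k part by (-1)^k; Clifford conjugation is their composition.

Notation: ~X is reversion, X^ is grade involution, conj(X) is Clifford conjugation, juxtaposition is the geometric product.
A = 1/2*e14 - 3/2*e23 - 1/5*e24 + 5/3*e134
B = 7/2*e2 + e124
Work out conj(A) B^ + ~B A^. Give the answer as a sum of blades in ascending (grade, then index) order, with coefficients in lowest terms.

first term: -1/5*e1 - 1/2*e2 + 21/4*e3 + 7/10*e4 + 5/3*e23 - 7/4*e124 + 3/2*e134 - 35/6*e1234
second term: 1/5*e1 + 1/2*e2 - 21/4*e3 - 7/10*e4 + 5/3*e23 - 7/4*e124 + 3/2*e134 + 35/6*e1234
Answer: 10/3*e23 - 7/2*e124 + 3*e134


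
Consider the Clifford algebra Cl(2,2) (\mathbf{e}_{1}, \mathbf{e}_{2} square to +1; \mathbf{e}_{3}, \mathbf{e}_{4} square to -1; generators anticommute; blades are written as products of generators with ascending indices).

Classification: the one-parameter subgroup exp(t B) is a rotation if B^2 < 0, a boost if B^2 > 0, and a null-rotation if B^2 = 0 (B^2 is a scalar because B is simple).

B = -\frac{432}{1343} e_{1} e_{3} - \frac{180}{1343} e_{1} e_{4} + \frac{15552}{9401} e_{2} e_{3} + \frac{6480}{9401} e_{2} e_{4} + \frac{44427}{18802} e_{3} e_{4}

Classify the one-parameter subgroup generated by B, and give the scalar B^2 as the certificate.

B^2 term by term: the squares give (-\frac{432}{1343})^2*(e_{1} e_{3})^2 + (-\frac{180}{1343})^2*(e_{1} e_{4})^2 + (\frac{15552}{9401})^2*(e_{2} e_{3})^2 + (\frac{6480}{9401})^2*(e_{2} e_{4})^2 + (\frac{44427}{18802})^2*(e_{3} e_{4})^2 = \frac{186624}{1803649}*(+1) + \frac{32400}{1803649}*(+1) + \frac{241864704}{88378801}*(+1) + \frac{41990400}{88378801}*(+1) + \frac{1973758329}{353515204}*(-1) = -\frac{9}{4} (each basis 2-blade squares to minus the product of its generators' squares); cross terms between blades sharing an index anticommute and cancel; the commuting (index-disjoint) pairs give grade-4 terms 2*c*c'*(blade product), which cancel blade by blade — e_{1} e_{2} e_{3} e_{4}: \frac{5598720}{12625543} - \frac{5598720}{12625543} = 0 — confirming B is simple. So B^2 = -\frac{9}{4}.
Answer: rotation, certificate B^2 = -\frac{9}{4}. Certificate logic: -\frac{9}{4} is a conjugation-invariant scalar, so its sign fixes rotation versus boost versus null-rotation outright.
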